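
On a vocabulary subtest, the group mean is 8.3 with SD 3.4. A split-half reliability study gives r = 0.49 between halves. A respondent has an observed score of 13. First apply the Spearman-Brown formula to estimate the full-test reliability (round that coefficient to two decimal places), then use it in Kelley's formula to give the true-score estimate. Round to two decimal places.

Spearman-Brown: ρ = 2r/(1 + r) = 2(0.49)/(1 + 0.49) = 0.980/1.49 = 0.6577 → 0.66
T̂ = 0.66(13) + 0.34(8.3) = 8.58 + 2.822 = 11.402 → 11.40

11.40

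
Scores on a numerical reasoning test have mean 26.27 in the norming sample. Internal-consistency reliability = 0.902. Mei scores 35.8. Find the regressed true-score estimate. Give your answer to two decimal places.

T̂ = ρX + (1 − ρ)μ
  = 0.902 × 35.8 + 0.098 × 26.27
  = 32.2916 + 2.57446
  = 34.866
  ≈ 34.87

34.87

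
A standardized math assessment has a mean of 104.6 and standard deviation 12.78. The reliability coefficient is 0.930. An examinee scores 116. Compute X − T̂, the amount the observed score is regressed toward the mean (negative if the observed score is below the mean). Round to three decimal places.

T̂ = ρX + (1 − ρ)μ
  = 0.930 × 116 + 0.070 × 104.6
  = 107.880 + 7.3220
  = 115.20200
  ≈ 115.2020
X − T̂ = 116 − 115.2020 = 0.7980 → 0.798

0.798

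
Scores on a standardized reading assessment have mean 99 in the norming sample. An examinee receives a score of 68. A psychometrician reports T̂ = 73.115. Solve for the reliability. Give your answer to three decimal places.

0.835

T̂ = ρX + (1 − ρ)μ  ⇒  T̂ − μ = ρ(X − μ)
ρ = (T̂ − μ)/(X − μ) = (73.115 − 99) / (68 − 99) = -25.885 / -31.0 = 0.83500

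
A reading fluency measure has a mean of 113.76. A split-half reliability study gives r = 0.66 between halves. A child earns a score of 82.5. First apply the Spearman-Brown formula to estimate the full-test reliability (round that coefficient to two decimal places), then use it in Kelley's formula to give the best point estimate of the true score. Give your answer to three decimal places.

Spearman-Brown: ρ = 2r/(1 + r) = 2(0.66)/(1 + 0.66) = 1.320/1.66 = 0.7952 → 0.80
T̂ = ρX + (1 − ρ)μ
  = 0.80 × 82.5 + 0.20 × 113.76
  = 66.000 + 22.7520
  = 88.7520
  ≈ 88.752

88.752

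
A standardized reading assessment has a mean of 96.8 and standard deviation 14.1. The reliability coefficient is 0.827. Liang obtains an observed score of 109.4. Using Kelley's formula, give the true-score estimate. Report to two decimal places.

T̂ = 0.827(109.4) + 0.173(96.8) = 90.4738 + 16.7464 = 107.220 → 107.22

107.22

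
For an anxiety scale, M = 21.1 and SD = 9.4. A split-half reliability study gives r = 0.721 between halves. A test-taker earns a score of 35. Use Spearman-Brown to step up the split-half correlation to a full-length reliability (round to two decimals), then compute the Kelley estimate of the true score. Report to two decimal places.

Spearman-Brown: ρ = 2r/(1 + r) = 2(0.721)/(1 + 0.721) = 1.4420/1.721 = 0.8379 → 0.84
T̂ = 0.84(35) + 0.16(21.1) = 29.40 + 3.376 = 32.776 → 32.78

32.78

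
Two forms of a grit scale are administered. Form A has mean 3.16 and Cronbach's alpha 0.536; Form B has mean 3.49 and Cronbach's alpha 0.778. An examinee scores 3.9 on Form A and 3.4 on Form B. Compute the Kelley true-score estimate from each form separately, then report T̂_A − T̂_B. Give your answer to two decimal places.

0.14

T̂_A = 0.536(3.9) + 0.464(3.16) = 3.5566
T̂_B = 0.778(3.4) + 0.222(3.49) = 3.4200
T̂_A − T̂_B = 0.1367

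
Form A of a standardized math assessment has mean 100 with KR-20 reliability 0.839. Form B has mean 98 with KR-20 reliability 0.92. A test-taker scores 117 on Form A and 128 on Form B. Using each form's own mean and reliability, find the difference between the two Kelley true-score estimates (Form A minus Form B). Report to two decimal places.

T̂_A = 0.839(117) + 0.161(100) = 114.2630
T̂_B = 0.92(128) + 0.08(98) = 125.6000
T̂_A − T̂_B = -11.3370

-11.34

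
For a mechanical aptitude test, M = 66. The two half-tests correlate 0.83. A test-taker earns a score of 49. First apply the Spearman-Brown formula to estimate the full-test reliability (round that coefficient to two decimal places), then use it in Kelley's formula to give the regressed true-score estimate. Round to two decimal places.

50.53

Spearman-Brown: ρ = 2r/(1 + r) = 2(0.83)/(1 + 0.83) = 1.660/1.83 = 0.9071 → 0.91
Weight the observed score by reliability and the mean by (1 − reliability): T̂ = 0.91·49 + 0.09·66 = 44.59 + 5.94 = 50.530.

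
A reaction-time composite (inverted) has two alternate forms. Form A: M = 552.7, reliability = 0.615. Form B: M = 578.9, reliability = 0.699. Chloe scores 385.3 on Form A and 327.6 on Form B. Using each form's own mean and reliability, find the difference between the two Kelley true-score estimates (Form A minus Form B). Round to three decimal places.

46.508

T̂_A = 0.615(385.3) + 0.385(552.7) = 449.74900
T̂_B = 0.699(327.6) + 0.301(578.9) = 403.24130
T̂_A − T̂_B = 46.50770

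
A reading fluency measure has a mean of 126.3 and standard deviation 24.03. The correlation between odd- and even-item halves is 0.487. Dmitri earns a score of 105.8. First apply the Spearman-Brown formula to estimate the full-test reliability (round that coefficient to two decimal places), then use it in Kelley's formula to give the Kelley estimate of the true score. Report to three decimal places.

112.770

Spearman-Brown: ρ = 2r/(1 + r) = 2(0.487)/(1 + 0.487) = 0.9740/1.487 = 0.6550 → 0.66
Regress the observed score toward the mean by the unreliability: T̂ = 0.66·105.8 + 0.34·126.3 = 69.828 + 42.942 = 112.7700.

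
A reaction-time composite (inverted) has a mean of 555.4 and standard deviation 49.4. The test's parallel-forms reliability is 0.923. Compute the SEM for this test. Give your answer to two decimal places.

SEM = SD · √(1 − ρ) = 49.4 × √0.077 = 49.4 × 0.2775 = 13.708

13.71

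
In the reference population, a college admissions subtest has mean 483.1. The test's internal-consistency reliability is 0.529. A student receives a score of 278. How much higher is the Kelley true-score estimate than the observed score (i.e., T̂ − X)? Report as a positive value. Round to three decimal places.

T̂ = ρX + (1 − ρ)μ
  = 0.529 × 278 + 0.471 × 483.1
  = 147.062 + 227.5401
  = 374.60210
  ≈ 374.6021
T̂ − X = 374.6021 − 278 = 96.6021 → 96.602

96.602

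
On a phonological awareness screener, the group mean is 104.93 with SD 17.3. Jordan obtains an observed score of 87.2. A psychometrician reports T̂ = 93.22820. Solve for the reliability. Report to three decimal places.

0.660

T̂ = ρX + (1 − ρ)μ  ⇒  T̂ − μ = ρ(X − μ)
ρ = (T̂ − μ)/(X − μ) = (93.22820 − 104.93) / (87.2 − 104.93) = -11.70180 / -17.73 = 0.66000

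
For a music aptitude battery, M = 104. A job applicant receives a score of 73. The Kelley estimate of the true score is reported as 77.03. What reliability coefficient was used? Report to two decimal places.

T̂ = ρX + (1 − ρ)μ  ⇒  T̂ − μ = ρ(X − μ)
ρ = (T̂ − μ)/(X − μ) = (77.03 − 104) / (73 − 104) = -26.97 / -31.0 = 0.8700

0.87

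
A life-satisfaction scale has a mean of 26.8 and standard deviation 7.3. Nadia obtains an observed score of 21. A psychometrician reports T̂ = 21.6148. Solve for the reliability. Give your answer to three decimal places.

0.894

T̂ = ρX + (1 − ρ)μ  ⇒  T̂ − μ = ρ(X − μ)
ρ = (T̂ − μ)/(X − μ) = (21.6148 − 26.8) / (21 − 26.8) = -5.1852 / -5.8 = 0.89400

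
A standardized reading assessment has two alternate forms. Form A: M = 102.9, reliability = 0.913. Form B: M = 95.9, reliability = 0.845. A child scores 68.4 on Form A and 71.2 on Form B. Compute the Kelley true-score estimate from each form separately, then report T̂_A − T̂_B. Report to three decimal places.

-3.627

T̂_A = 0.913(68.4) + 0.087(102.9) = 71.40150
T̂_B = 0.845(71.2) + 0.155(95.9) = 75.02850
T̂_A − T̂_B = -3.62700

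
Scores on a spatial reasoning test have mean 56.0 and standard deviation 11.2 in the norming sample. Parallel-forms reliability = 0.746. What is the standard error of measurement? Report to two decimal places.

SEM = SD · √(1 − ρ) = 11.2 × √0.254 = 11.2 × 0.5040 = 5.645

5.64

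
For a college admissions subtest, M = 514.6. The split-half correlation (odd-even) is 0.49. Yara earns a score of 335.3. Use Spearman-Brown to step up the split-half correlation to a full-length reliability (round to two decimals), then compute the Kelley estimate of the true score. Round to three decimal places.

396.262

Spearman-Brown: ρ = 2r/(1 + r) = 2(0.49)/(1 + 0.49) = 0.980/1.49 = 0.6577 → 0.66
Kelley's formula gives T̂ = 0.66·335.3 + 0.34·514.6 = 221.298 + 174.964 = 396.2620.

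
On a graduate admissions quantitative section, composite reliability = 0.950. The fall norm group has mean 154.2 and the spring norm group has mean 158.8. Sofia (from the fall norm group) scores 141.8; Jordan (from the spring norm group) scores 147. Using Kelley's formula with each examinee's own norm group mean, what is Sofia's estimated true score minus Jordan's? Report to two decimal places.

-5.17

T̂_Sofia = 0.950(141.8) + 0.050(154.2) = 142.4200
T̂_Jordan = 0.950(147) + 0.050(158.8) = 147.5900
Difference = 142.4200 − 147.5900 = -5.1700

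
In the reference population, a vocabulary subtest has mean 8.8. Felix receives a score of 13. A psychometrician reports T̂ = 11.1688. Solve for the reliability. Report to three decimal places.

0.564

T̂ = ρX + (1 − ρ)μ  ⇒  T̂ − μ = ρ(X − μ)
ρ = (T̂ − μ)/(X − μ) = (11.1688 − 8.8) / (13 − 8.8) = 2.3688 / 4.2 = 0.56400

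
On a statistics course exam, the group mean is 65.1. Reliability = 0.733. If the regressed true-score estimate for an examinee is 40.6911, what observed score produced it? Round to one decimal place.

31.8

T̂ = ρX + (1 − ρ)μ  ⇒  X = (T̂ − (1 − ρ)μ) / ρ
X = (40.6911 − 0.267 × 65.1) / 0.733 = (40.6911 − 17.3817) / 0.733 = 23.3094 / 0.733 = 31.800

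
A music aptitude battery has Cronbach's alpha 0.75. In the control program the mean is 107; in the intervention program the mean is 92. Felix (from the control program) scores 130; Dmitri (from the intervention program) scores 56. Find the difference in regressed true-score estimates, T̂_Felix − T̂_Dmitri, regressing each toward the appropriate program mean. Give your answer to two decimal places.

59.25

T̂_Felix = 0.75(130) + 0.25(107) = 124.2500
T̂_Dmitri = 0.75(56) + 0.25(92) = 65.0000
Difference = 124.2500 − 65.0000 = 59.2500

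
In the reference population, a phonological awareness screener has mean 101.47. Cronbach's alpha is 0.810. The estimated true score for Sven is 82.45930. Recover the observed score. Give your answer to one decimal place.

T̂ = ρX + (1 − ρ)μ  ⇒  X = (T̂ − (1 − ρ)μ) / ρ
X = (82.45930 − 0.190 × 101.47) / 0.810 = (82.45930 − 19.27930) / 0.810 = 63.18000 / 0.810 = 78.000

78.0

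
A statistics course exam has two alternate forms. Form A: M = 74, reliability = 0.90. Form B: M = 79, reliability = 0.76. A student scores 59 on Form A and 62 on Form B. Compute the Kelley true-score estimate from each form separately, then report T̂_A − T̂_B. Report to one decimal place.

-5.6

T̂_A = 0.90(59) + 0.10(74) = 60.500
T̂_B = 0.76(62) + 0.24(79) = 66.080
T̂_A − T̂_B = -5.580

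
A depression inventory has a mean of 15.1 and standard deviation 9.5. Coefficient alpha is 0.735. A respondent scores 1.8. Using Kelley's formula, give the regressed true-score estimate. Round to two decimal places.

Regress the observed score toward the mean by the unreliability: T̂ = 0.735·1.8 + 0.265·15.1 = 1.3230 + 4.0015 = 5.325.

5.32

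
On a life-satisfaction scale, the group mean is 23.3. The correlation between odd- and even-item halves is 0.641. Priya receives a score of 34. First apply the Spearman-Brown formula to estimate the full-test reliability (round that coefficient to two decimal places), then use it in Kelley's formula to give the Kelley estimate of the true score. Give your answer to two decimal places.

31.65

Spearman-Brown: ρ = 2r/(1 + r) = 2(0.641)/(1 + 0.641) = 1.2820/1.641 = 0.7812 → 0.78
Weight the observed score by reliability and the mean by (1 − reliability): T̂ = 0.78·34 + 0.22·23.3 = 26.52 + 5.126 = 31.646.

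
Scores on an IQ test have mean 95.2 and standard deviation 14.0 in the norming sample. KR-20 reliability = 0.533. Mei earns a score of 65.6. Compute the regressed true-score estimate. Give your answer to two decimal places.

T̂ = ρX + (1 − ρ)μ
  = 0.533 × 65.6 + 0.467 × 95.2
  = 34.9648 + 44.4584
  = 79.423
  ≈ 79.42

79.42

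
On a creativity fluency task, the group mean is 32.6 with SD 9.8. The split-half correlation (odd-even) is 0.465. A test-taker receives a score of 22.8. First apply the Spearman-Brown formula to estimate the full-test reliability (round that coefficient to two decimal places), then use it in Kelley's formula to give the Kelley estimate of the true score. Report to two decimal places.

Spearman-Brown: ρ = 2r/(1 + r) = 2(0.465)/(1 + 0.465) = 0.9300/1.465 = 0.6348 → 0.63
Weight the observed score by reliability and the mean by (1 − reliability): T̂ = 0.63·22.8 + 0.37·32.6 = 14.364 + 12.062 = 26.426.

26.43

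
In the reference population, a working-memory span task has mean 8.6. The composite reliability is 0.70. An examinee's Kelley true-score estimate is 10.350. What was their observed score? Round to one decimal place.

11.1

T̂ = ρX + (1 − ρ)μ  ⇒  X = (T̂ − (1 − ρ)μ) / ρ
X = (10.350 − 0.30 × 8.6) / 0.70 = (10.350 − 2.580) / 0.70 = 7.770 / 0.70 = 11.100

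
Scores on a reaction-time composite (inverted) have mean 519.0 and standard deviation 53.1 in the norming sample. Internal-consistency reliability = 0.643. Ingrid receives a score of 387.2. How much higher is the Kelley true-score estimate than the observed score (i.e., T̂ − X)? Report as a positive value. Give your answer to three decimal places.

47.053

T̂ = 0.643(387.2) + 0.357(519.0) = 248.9696 + 185.2830 = 434.25260 → 434.2526
T̂ − X = 434.2526 − 387.2 = 47.0526 → 47.053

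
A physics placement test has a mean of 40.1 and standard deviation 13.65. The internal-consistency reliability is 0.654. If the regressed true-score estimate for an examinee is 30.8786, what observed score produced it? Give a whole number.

T̂ = ρX + (1 − ρ)μ  ⇒  X = (T̂ − (1 − ρ)μ) / ρ
X = (30.8786 − 0.346 × 40.1) / 0.654 = (30.8786 − 13.8746) / 0.654 = 17.0040 / 0.654 = 26.00

26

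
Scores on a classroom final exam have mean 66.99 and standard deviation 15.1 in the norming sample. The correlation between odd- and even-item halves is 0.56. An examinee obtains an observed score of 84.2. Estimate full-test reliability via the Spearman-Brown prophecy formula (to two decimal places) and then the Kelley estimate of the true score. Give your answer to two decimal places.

79.38

Spearman-Brown: ρ = 2r/(1 + r) = 2(0.56)/(1 + 0.56) = 1.120/1.56 = 0.7179 → 0.72
T̂ = ρX + (1 − ρ)μ
  = 0.72 × 84.2 + 0.28 × 66.99
  = 60.624 + 18.7572
  = 79.381
  ≈ 79.38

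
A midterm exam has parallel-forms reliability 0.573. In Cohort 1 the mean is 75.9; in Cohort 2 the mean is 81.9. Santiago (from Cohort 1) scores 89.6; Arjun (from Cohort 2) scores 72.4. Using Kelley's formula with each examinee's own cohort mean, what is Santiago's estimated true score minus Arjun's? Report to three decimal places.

T̂_Santiago = 0.573(89.6) + 0.427(75.9) = 83.75010
T̂_Arjun = 0.573(72.4) + 0.427(81.9) = 76.45650
Difference = 83.75010 − 76.45650 = 7.29360

7.294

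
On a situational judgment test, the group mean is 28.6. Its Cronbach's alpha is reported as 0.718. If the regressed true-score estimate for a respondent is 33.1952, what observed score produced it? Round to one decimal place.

35.0

T̂ = ρX + (1 − ρ)μ  ⇒  X = (T̂ − (1 − ρ)μ) / ρ
X = (33.1952 − 0.282 × 28.6) / 0.718 = (33.1952 − 8.0652) / 0.718 = 25.1300 / 0.718 = 35.000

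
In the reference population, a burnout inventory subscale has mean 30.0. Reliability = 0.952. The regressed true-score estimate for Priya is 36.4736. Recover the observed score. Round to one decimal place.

36.8

T̂ = ρX + (1 − ρ)μ  ⇒  X = (T̂ − (1 − ρ)μ) / ρ
X = (36.4736 − 0.048 × 30.0) / 0.952 = (36.4736 − 1.4400) / 0.952 = 35.0336 / 0.952 = 36.800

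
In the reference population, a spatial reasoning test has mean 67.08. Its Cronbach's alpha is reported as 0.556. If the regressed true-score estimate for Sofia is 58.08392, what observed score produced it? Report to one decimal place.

T̂ = ρX + (1 − ρ)μ  ⇒  X = (T̂ − (1 − ρ)μ) / ρ
X = (58.08392 − 0.444 × 67.08) / 0.556 = (58.08392 − 29.78352) / 0.556 = 28.30040 / 0.556 = 50.900

50.9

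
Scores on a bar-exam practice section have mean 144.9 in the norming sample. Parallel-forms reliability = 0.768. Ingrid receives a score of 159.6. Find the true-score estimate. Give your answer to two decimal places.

156.19

T̂ = 0.768(159.6) + 0.232(144.9) = 122.5728 + 33.6168 = 156.190 → 156.19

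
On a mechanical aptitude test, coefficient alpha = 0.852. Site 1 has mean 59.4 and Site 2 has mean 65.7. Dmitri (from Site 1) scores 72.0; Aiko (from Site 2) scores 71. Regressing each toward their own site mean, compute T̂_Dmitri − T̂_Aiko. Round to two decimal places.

T̂_Dmitri = 0.852(72.0) + 0.148(59.4) = 70.1352
T̂_Aiko = 0.852(71) + 0.148(65.7) = 70.2156
Difference = 70.1352 − 70.2156 = -0.0804

-0.08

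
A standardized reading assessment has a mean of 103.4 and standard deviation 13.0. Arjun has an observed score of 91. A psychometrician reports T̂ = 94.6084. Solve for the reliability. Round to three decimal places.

T̂ = ρX + (1 − ρ)μ  ⇒  T̂ − μ = ρ(X − μ)
ρ = (T̂ − μ)/(X − μ) = (94.6084 − 103.4) / (91 − 103.4) = -8.7916 / -12.4 = 0.70900

0.709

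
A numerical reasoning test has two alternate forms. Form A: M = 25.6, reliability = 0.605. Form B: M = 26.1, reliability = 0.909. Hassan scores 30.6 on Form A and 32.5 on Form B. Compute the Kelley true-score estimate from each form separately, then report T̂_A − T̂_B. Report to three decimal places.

-3.293

T̂_A = 0.605(30.6) + 0.395(25.6) = 28.62500
T̂_B = 0.909(32.5) + 0.091(26.1) = 31.91760
T̂_A − T̂_B = -3.29260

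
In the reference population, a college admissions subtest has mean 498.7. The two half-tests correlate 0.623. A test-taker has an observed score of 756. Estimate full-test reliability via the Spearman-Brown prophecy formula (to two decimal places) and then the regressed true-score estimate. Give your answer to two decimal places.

696.82

Spearman-Brown: ρ = 2r/(1 + r) = 2(0.623)/(1 + 0.623) = 1.2460/1.623 = 0.7677 → 0.77
Kelley's formula gives T̂ = 0.77·756 + 0.23·498.7 = 582.12 + 114.701 = 696.821.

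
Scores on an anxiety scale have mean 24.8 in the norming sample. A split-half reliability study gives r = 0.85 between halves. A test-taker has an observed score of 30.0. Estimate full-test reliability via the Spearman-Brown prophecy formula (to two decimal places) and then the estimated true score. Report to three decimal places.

29.584

Spearman-Brown: ρ = 2r/(1 + r) = 2(0.85)/(1 + 0.85) = 1.700/1.85 = 0.9189 → 0.92
Kelley's formula gives T̂ = 0.92·30.0 + 0.08·24.8 = 27.600 + 1.984 = 29.5840.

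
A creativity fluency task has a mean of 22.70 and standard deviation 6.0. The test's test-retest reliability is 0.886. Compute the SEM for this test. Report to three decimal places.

2.026

SEM = SD · √(1 − ρ) = 6.0 × √0.114 = 6.0 × 0.3376 = 2.0258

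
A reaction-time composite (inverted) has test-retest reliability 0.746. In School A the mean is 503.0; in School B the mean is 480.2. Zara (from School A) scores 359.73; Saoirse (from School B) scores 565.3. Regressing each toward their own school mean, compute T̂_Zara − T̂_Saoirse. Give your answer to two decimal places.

T̂_Zara = 0.746(359.73) + 0.254(503.0) = 396.1206
T̂_Saoirse = 0.746(565.3) + 0.254(480.2) = 543.6846
Difference = 396.1206 − 543.6846 = -147.5640

-147.56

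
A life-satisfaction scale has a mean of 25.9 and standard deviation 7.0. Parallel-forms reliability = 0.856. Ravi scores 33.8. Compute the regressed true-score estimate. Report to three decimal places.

T̂ = 0.856(33.8) + 0.144(25.9) = 28.9328 + 3.7296 = 32.6624 → 32.662

32.662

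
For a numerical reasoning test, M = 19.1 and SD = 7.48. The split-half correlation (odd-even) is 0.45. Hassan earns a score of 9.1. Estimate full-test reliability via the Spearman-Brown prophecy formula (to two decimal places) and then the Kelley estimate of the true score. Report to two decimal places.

Spearman-Brown: ρ = 2r/(1 + r) = 2(0.45)/(1 + 0.45) = 0.900/1.45 = 0.6207 → 0.62
T̂ = ρX + (1 − ρ)μ
  = 0.62 × 9.1 + 0.38 × 19.1
  = 5.642 + 7.258
  = 12.900
  ≈ 12.90

12.90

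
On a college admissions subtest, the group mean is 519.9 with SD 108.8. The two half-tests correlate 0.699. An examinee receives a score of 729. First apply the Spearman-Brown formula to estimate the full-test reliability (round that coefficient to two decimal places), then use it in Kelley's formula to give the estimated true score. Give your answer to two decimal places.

Spearman-Brown: ρ = 2r/(1 + r) = 2(0.699)/(1 + 0.699) = 1.3980/1.699 = 0.8228 → 0.82
T̂ = 0.82(729) + 0.18(519.9) = 597.78 + 93.582 = 691.362 → 691.36

691.36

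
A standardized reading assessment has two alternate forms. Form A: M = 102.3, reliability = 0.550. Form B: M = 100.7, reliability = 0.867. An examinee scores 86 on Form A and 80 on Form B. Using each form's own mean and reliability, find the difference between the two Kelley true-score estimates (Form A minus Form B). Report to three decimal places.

10.582

T̂_A = 0.550(86) + 0.450(102.3) = 93.33500
T̂_B = 0.867(80) + 0.133(100.7) = 82.75310
T̂_A − T̂_B = 10.58190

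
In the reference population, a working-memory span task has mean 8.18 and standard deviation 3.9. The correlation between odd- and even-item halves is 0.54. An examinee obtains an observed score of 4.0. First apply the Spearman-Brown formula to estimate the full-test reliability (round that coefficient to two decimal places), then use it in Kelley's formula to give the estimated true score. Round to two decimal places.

Spearman-Brown: ρ = 2r/(1 + r) = 2(0.54)/(1 + 0.54) = 1.080/1.54 = 0.7013 → 0.70
Regress the observed score toward the mean by the unreliability: T̂ = 0.70·4.0 + 0.30·8.18 = 2.800 + 2.4540 = 5.254.

5.25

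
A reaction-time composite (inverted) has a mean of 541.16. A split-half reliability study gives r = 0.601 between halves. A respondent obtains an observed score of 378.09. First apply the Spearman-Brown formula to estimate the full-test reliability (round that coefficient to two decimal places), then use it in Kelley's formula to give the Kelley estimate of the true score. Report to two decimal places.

418.86

Spearman-Brown: ρ = 2r/(1 + r) = 2(0.601)/(1 + 0.601) = 1.2020/1.601 = 0.7508 → 0.75
Kelley's formula gives T̂ = 0.75·378.09 + 0.25·541.16 = 283.5675 + 135.2900 = 418.857.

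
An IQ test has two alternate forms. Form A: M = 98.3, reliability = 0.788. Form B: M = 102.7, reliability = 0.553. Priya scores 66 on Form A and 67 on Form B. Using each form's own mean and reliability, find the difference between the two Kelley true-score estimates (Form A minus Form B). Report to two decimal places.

T̂_A = 0.788(66) + 0.212(98.3) = 72.8476
T̂_B = 0.553(67) + 0.447(102.7) = 82.9579
T̂_A − T̂_B = -10.1103

-10.11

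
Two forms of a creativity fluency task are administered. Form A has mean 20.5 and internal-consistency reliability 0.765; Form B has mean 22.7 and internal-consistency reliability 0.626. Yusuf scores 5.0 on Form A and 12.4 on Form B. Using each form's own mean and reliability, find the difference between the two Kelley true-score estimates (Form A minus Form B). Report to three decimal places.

-7.610

T̂_A = 0.765(5.0) + 0.235(20.5) = 8.64250
T̂_B = 0.626(12.4) + 0.374(22.7) = 16.25220
T̂_A − T̂_B = -7.60970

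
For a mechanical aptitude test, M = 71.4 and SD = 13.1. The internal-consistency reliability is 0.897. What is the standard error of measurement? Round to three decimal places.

SEM = SD · √(1 − ρ) = 13.1 × √0.103 = 13.1 × 0.3209 = 4.2043

4.204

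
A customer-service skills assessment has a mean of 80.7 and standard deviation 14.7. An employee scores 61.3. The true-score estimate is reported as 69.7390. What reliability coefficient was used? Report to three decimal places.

0.565

T̂ = ρX + (1 − ρ)μ  ⇒  T̂ − μ = ρ(X − μ)
ρ = (T̂ − μ)/(X − μ) = (69.7390 − 80.7) / (61.3 − 80.7) = -10.9610 / -19.4 = 0.56500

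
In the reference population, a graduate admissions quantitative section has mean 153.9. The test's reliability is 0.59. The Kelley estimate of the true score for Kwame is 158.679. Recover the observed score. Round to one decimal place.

T̂ = ρX + (1 − ρ)μ  ⇒  X = (T̂ − (1 − ρ)μ) / ρ
X = (158.679 − 0.41 × 153.9) / 0.59 = (158.679 − 63.099) / 0.59 = 95.580 / 0.59 = 162.000

162.0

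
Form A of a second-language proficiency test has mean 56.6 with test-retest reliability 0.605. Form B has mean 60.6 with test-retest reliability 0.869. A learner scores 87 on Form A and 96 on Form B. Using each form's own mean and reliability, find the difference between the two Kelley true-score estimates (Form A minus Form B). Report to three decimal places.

-16.371

T̂_A = 0.605(87) + 0.395(56.6) = 74.99200
T̂_B = 0.869(96) + 0.131(60.6) = 91.36260
T̂_A − T̂_B = -16.37060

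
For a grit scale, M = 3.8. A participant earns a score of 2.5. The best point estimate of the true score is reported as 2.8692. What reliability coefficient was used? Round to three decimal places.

0.716

T̂ = ρX + (1 − ρ)μ  ⇒  T̂ − μ = ρ(X − μ)
ρ = (T̂ − μ)/(X − μ) = (2.8692 − 3.8) / (2.5 − 3.8) = -0.9308 / -1.3 = 0.71600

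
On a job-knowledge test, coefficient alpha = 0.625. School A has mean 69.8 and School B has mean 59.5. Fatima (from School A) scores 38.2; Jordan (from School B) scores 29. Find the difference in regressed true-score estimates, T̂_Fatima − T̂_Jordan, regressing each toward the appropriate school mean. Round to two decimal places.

T̂_Fatima = 0.625(38.2) + 0.375(69.8) = 50.0500
T̂_Jordan = 0.625(29) + 0.375(59.5) = 40.4375
Difference = 50.0500 − 40.4375 = 9.6125

9.61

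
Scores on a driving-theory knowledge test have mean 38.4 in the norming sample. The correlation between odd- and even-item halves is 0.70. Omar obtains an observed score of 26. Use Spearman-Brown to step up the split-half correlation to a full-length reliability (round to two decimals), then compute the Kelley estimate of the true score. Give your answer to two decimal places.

Spearman-Brown: ρ = 2r/(1 + r) = 2(0.70)/(1 + 0.70) = 1.400/1.70 = 0.8235 → 0.82
Kelley's formula gives T̂ = 0.82·26 + 0.18·38.4 = 21.32 + 6.912 = 28.232.

28.23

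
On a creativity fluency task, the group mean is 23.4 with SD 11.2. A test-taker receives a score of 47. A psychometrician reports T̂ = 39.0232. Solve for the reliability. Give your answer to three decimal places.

T̂ = ρX + (1 − ρ)μ  ⇒  T̂ − μ = ρ(X − μ)
ρ = (T̂ − μ)/(X − μ) = (39.0232 − 23.4) / (47 − 23.4) = 15.6232 / 23.6 = 0.66200

0.662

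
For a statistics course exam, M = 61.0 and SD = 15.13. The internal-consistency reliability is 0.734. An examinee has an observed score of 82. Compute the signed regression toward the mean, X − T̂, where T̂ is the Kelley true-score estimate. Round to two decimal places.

Weight the observed score by reliability and the mean by (1 − reliability): T̂ = 0.734·82 + 0.266·61.0 = 60.188 + 16.2260 = 76.4140.
X − T̂ = 82 − 76.414 = 5.586 → 5.59

5.59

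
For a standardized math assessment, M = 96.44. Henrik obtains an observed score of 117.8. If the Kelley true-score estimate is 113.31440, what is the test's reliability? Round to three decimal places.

0.790

T̂ = ρX + (1 − ρ)μ  ⇒  T̂ − μ = ρ(X − μ)
ρ = (T̂ − μ)/(X − μ) = (113.31440 − 96.44) / (117.8 − 96.44) = 16.87440 / 21.36 = 0.79000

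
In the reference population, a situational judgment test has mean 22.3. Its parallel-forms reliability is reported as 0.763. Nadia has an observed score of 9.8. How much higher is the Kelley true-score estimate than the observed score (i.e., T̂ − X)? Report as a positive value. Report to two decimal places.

2.96

T̂ = 0.763(9.8) + 0.237(22.3) = 7.4774 + 5.2851 = 12.7625 → 12.762
T̂ − X = 12.762 − 9.8 = 2.962 → 2.96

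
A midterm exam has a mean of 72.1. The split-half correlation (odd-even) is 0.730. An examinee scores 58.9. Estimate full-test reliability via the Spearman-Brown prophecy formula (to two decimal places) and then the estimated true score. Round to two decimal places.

61.01

Spearman-Brown: ρ = 2r/(1 + r) = 2(0.730)/(1 + 0.730) = 1.4600/1.730 = 0.8439 → 0.84
T̂ = 0.84(58.9) + 0.16(72.1) = 49.476 + 11.536 = 61.012 → 61.01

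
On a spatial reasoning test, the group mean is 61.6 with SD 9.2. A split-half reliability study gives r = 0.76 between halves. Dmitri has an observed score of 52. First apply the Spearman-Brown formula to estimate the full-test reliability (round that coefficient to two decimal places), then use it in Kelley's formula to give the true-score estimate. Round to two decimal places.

Spearman-Brown: ρ = 2r/(1 + r) = 2(0.76)/(1 + 0.76) = 1.520/1.76 = 0.8636 → 0.86
T̂ = ρX + (1 − ρ)μ
  = 0.86 × 52 + 0.14 × 61.6
  = 44.72 + 8.624
  = 53.344
  ≈ 53.34

53.34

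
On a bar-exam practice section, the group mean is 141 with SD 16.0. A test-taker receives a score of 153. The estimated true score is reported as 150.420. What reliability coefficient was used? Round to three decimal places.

0.785

T̂ = ρX + (1 − ρ)μ  ⇒  T̂ − μ = ρ(X − μ)
ρ = (T̂ − μ)/(X − μ) = (150.420 − 141) / (153 − 141) = 9.420 / 12.0 = 0.78500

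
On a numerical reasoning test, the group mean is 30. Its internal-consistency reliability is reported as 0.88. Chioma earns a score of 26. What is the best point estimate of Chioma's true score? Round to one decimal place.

T̂ = 0.88(26) + 0.12(30) = 22.88 + 3.60 = 26.48 → 26.5

26.5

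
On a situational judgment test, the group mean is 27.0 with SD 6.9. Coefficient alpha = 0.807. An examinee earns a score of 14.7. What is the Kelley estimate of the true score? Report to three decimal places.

Kelley's formula gives T̂ = 0.807·14.7 + 0.193·27.0 = 11.8629 + 5.2110 = 17.0739.

17.074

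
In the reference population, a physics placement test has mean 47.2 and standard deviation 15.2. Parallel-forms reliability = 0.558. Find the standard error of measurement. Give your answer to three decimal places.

SEM = SD · √(1 − ρ) = 15.2 × √0.442 = 15.2 × 0.6648 = 10.1054

10.105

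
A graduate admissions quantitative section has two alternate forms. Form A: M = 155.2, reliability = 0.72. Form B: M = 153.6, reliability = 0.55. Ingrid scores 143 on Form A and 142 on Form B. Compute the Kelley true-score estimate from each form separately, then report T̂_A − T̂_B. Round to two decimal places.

T̂_A = 0.72(143) + 0.28(155.2) = 146.4160
T̂_B = 0.55(142) + 0.45(153.6) = 147.2200
T̂_A − T̂_B = -0.8040

-0.80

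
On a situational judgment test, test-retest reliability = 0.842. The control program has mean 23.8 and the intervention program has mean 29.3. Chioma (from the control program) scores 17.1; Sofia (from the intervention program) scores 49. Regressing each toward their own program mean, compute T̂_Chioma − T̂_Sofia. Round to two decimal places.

-27.73

T̂_Chioma = 0.842(17.1) + 0.158(23.8) = 18.1586
T̂_Sofia = 0.842(49) + 0.158(29.3) = 45.8874
Difference = 18.1586 − 45.8874 = -27.7288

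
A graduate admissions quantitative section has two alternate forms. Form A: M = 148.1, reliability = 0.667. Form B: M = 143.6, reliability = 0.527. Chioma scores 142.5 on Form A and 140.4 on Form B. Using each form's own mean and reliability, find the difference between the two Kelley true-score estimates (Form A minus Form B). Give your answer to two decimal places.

2.45

T̂_A = 0.667(142.5) + 0.333(148.1) = 144.3648
T̂_B = 0.527(140.4) + 0.473(143.6) = 141.9136
T̂_A − T̂_B = 2.4512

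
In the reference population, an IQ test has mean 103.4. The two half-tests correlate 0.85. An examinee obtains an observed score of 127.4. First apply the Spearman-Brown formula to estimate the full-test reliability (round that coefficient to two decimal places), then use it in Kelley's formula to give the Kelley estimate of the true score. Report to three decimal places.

Spearman-Brown: ρ = 2r/(1 + r) = 2(0.85)/(1 + 0.85) = 1.700/1.85 = 0.9189 → 0.92
Regress the observed score toward the mean by the unreliability: T̂ = 0.92·127.4 + 0.08·103.4 = 117.208 + 8.272 = 125.4800.

125.480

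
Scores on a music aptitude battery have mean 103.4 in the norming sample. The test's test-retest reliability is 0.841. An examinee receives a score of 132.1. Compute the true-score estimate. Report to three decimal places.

127.537

T̂ = ρX + (1 − ρ)μ
  = 0.841 × 132.1 + 0.159 × 103.4
  = 111.0961 + 16.4406
  = 127.5367
  ≈ 127.537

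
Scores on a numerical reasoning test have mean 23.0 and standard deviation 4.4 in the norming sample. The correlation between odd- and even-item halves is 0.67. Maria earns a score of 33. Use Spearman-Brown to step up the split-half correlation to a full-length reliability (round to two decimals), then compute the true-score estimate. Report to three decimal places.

31.000

Spearman-Brown: ρ = 2r/(1 + r) = 2(0.67)/(1 + 0.67) = 1.340/1.67 = 0.8024 → 0.80
T̂ = ρX + (1 − ρ)μ
  = 0.80 × 33 + 0.20 × 23.0
  = 26.40 + 4.600
  = 31.0000
  ≈ 31.000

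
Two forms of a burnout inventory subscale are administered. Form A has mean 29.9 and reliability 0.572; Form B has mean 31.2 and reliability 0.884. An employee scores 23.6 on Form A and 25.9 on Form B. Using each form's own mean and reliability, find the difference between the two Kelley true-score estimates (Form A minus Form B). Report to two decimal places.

-0.22

T̂_A = 0.572(23.6) + 0.428(29.9) = 26.2964
T̂_B = 0.884(25.9) + 0.116(31.2) = 26.5148
T̂_A − T̂_B = -0.2184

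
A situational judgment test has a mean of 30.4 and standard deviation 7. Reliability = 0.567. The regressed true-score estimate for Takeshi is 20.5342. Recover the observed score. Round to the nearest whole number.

13

T̂ = ρX + (1 − ρ)μ  ⇒  X = (T̂ − (1 − ρ)μ) / ρ
X = (20.5342 − 0.433 × 30.4) / 0.567 = (20.5342 − 13.1632) / 0.567 = 7.3710 / 0.567 = 13.00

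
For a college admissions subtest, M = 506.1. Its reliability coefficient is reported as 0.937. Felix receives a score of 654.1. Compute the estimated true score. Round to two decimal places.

644.78

Weight the observed score by reliability and the mean by (1 − reliability): T̂ = 0.937·654.1 + 0.063·506.1 = 612.8917 + 31.8843 = 644.776.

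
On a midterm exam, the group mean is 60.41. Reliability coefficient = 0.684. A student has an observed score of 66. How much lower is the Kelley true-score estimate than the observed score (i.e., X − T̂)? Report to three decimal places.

1.766

T̂ = ρX + (1 − ρ)μ
  = 0.684 × 66 + 0.316 × 60.41
  = 45.144 + 19.08956
  = 64.23356
  ≈ 64.2336
X − T̂ = 66 − 64.2336 = 1.7664 → 1.766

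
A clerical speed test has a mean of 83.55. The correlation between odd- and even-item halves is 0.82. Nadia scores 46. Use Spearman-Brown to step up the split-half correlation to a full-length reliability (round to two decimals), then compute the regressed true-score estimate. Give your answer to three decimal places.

Spearman-Brown: ρ = 2r/(1 + r) = 2(0.82)/(1 + 0.82) = 1.640/1.82 = 0.9011 → 0.90
Regress the observed score toward the mean by the unreliability: T̂ = 0.90·46 + 0.10·83.55 = 41.40 + 8.3550 = 49.7550.

49.755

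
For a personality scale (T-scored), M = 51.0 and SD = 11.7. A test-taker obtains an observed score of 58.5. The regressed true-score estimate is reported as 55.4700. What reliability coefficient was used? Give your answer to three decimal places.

0.596

T̂ = ρX + (1 − ρ)μ  ⇒  T̂ − μ = ρ(X − μ)
ρ = (T̂ − μ)/(X − μ) = (55.4700 − 51.0) / (58.5 − 51.0) = 4.4700 / 7.5 = 0.59600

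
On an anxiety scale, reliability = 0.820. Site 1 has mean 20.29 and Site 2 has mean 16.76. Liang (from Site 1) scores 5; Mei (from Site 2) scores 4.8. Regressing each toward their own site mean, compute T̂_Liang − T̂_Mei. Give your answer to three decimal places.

T̂_Liang = 0.820(5) + 0.180(20.29) = 7.75220
T̂_Mei = 0.820(4.8) + 0.180(16.76) = 6.95280
Difference = 7.75220 − 6.95280 = 0.79940

0.799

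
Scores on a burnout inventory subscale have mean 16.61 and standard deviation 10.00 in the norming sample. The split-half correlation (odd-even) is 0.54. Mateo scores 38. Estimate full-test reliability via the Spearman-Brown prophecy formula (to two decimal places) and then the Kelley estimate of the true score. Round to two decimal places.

31.58

Spearman-Brown: ρ = 2r/(1 + r) = 2(0.54)/(1 + 0.54) = 1.080/1.54 = 0.7013 → 0.70
Weight the observed score by reliability and the mean by (1 − reliability): T̂ = 0.70·38 + 0.30·16.61 = 26.60 + 4.9830 = 31.583.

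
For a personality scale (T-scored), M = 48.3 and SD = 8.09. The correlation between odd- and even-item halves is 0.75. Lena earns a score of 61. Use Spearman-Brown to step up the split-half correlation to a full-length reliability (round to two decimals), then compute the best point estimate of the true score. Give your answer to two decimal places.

Spearman-Brown: ρ = 2r/(1 + r) = 2(0.75)/(1 + 0.75) = 1.500/1.75 = 0.8571 → 0.86
T̂ = ρX + (1 − ρ)μ
  = 0.86 × 61 + 0.14 × 48.3
  = 52.46 + 6.762
  = 59.222
  ≈ 59.22

59.22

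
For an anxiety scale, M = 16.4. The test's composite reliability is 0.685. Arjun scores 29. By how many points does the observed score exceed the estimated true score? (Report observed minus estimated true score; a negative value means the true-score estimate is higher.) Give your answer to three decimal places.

T̂ = 0.685(29) + 0.315(16.4) = 19.865 + 5.1660 = 25.03100 → 25.0310
X − T̂ = 29 − 25.0310 = 3.9690 → 3.969

3.969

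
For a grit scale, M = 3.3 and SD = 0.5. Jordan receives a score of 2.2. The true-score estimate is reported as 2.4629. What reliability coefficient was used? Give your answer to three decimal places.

T̂ = ρX + (1 − ρ)μ  ⇒  T̂ − μ = ρ(X − μ)
ρ = (T̂ − μ)/(X − μ) = (2.4629 − 3.3) / (2.2 − 3.3) = -0.8371 / -1.1 = 0.76100

0.761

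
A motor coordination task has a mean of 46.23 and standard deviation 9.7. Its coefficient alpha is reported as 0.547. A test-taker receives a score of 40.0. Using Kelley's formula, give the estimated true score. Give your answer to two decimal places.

42.82

T̂ = ρX + (1 − ρ)μ
  = 0.547 × 40.0 + 0.453 × 46.23
  = 21.8800 + 20.94219
  = 42.822
  ≈ 42.82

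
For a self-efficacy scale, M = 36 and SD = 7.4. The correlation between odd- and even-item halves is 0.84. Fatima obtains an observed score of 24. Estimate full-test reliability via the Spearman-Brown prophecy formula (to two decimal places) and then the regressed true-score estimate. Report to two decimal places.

Spearman-Brown: ρ = 2r/(1 + r) = 2(0.84)/(1 + 0.84) = 1.680/1.84 = 0.9130 → 0.91
T̂ = 0.91(24) + 0.09(36) = 21.84 + 3.24 = 25.080 → 25.08

25.08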